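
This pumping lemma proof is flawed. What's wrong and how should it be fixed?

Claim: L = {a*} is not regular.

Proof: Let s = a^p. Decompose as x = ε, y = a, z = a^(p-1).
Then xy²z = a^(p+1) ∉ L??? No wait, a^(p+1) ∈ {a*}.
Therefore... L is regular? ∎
Error: The proof attempts to show a*  is not regular, but a* IS regular!

Correction: a* is a regular language (recognized by a simple DFA with one accepting state and self-loop on 'a'). The pumping lemma can only prove non-regularity, not regularity. For regular languages, pumping always works.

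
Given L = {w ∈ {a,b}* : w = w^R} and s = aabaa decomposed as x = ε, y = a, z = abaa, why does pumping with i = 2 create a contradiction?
xy²z = aaabaa ∉ L

Pumping with i = 2 replaces y = a by y² = aa:
- Original: s = xyz = aabaa; aabaa reversed is aabaa, the same string, so it is a palindrome and is in L
- Pumped: xy²z = ε · aa · abaa = aaabaa
- aaabaa reversed is aabaaa ≠ aaabaa, so it is not a palindrome and is not in L

The pumping lemma would require xy²z ∈ L, so this decomposition yields a contradiction.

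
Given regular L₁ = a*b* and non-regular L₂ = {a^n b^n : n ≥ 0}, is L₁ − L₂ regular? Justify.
No — L₁ − L₂ is not regular.

a*b* − {a^n b^n} = {a^n b^m : n ≠ m}. If this were regular, then its complement intersected with a*b*, namely {a^n b^n : n ≥ 0}, would be regular too (closure under complement and intersection) — contradiction. So L₁ − L₂ is not regular.

Note that the bare facts "L₁ regular, L₂ non-regular" do not settle the question by themselves: the closure of regular languages under ∪, ∩, complement and difference applies only when BOTH operands are regular. With a non-regular operand the result can come out regular or non-regular depending on the specific languages, so one has to work out L₁ − L₂ for this particular pair, as above.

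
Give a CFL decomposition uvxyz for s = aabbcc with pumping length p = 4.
u='a', v='a', x='bb', y='c', z='c'

For s = aabbcc with pumping length p = 4:

One valid decomposition:
- u = 'a'
- v = 'a'
- x = 'bb'
- y = 'c'
- z = 'c'

Verification:
- uvxyz = 'a' + 'a' + 'bb' + 'c' + 'c' = aabbcc ✓
- |vxy| = |'abbc'| = 4 ≤ 4 ✓
- |vy| = |'ac'| = 2 > 0 ✓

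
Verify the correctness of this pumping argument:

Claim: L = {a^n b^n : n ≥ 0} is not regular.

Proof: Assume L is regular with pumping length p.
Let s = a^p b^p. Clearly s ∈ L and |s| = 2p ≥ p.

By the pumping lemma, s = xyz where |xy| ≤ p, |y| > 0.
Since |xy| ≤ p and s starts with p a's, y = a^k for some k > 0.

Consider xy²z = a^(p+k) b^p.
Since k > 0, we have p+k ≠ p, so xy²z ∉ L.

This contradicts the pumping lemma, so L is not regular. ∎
The proof is correct.

This proof is valid because:
1. The string s = a^p b^p is correctly in L
2. The decomposition analysis is correct: y must consist only of a's
3. The contradiction is valid: pumping increases a's but not b's
4. The conclusion follows logically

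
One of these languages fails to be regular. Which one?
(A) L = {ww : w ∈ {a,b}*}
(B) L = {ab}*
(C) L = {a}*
(A) {ww : w ∈ {a,b}*}

(A) L = {ww : w ∈ {a,b}*} is NOT regular.

The pumping lemma can be used to prove this:
After pumping, the two halves no longer match

The other languages are regular because they can be recognized by finite automata.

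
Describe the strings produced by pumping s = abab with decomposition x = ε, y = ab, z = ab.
{xy^i z : i ≥ 0} = {(ab)^(i+1) : i ≥ 0} = {ab, abab, ababab, ...}

With x = ε, y = ab, z = ab: Pumping 'ab' gives strings of alternating a's and b's.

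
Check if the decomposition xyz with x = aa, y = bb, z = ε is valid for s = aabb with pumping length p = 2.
Violated: |xy| ≤ p

The decomposition x = aa, y = bb, z = ε for s = aabb with p = 2
violates the constraint: |xy| ≤ p

|xy| = |aabb| = 4 > 2 = p. The decomposition puts too many characters in xy.

Pumping lemma constraints:
1. xyz = s (decomposition is valid)
2. |xy| ≤ p
3. |y| > 0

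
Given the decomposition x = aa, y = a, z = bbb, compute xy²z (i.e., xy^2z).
aaaabbb

Given x = 'aa', y = 'a', z = 'bbb' and i = 2:

xy^2z = x + y·y·...·y (2 times) + z
       = 'aa' + 'a'^2 + 'bbb'
       = 'aa' + 'aa' + 'bbb'
       = 'aaaabbb'

The pumped string is 'aaaabbb' with length 7.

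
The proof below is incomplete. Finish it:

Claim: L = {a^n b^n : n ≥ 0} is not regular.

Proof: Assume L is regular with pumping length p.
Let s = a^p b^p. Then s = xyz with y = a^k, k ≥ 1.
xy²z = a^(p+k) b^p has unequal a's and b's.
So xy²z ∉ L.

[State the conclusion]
This contradicts the pumping lemma for regular languages,
which guarantees xy^i z ∈ L for all i ≥ 0.

Since our assumption that L is regular leads to a contradiction,
we conclude that L = {a^n b^n : n ≥ 0} is NOT regular. ∎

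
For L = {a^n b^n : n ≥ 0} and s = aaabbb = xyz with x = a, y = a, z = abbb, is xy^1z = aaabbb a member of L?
Yes

xy¹z = a · a · abbb = aaabbb.
aaabbb = a^3 b^3 has equal counts (3 = 3), so it is in L.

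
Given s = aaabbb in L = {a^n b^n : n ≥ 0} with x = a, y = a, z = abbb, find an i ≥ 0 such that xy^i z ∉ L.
i = 0

xy⁰z = a · ε · abbb = aabbb; aabbb has 2 a's and 3 b's; 2 ≠ 3, so it is not in L.
(Other choices also work, e.g. i = 2, 3; only i = 1 is guaranteed to stay in L since xy¹z = s.)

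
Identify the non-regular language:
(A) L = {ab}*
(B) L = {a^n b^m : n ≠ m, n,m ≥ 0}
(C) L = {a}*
(B) {a^n b^m : n ≠ m, n,m ≥ 0}

(B) L = {a^n b^m : n ≠ m, n,m ≥ 0} is NOT regular.

The pumping lemma can be used to prove this:
After pumping a's, we can make n = m

The other languages are regular because they can be recognized by finite automata.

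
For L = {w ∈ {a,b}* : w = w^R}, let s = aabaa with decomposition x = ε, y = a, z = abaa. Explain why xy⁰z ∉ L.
xy⁰z = abaa ∉ L

Pumping with i = 0 replaces y = a by y⁰ = ε:
- Original: s = xyz = aabaa; aabaa reversed is aabaa, the same string, so it is a palindrome and is in L
- Pumped: xy⁰z = ε · ε · abaa = abaa
- abaa reversed is aaba ≠ abaa, so it is not a palindrome and is not in L

The pumping lemma would require xy⁰z ∈ L, so this decomposition yields a contradiction.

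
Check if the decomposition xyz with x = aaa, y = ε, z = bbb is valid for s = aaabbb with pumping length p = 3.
Violated: |y| > 0

The decomposition x = aaa, y = ε, z = bbb for s = aaabbb with p = 3
violates the constraint: |y| > 0

|y| = 0, but the pumping lemma requires |y| > 0 (y must be non-empty).

Pumping lemma constraints:
1. xyz = s (decomposition is valid)
2. |xy| ≤ p
3. |y| > 0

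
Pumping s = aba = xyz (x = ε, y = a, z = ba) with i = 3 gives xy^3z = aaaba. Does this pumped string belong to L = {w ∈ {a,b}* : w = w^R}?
No

xy³z = ε · aaa · ba = aaaba.
aaaba reversed is abaaa ≠ aaaba, so it is not a palindrome and is not in L.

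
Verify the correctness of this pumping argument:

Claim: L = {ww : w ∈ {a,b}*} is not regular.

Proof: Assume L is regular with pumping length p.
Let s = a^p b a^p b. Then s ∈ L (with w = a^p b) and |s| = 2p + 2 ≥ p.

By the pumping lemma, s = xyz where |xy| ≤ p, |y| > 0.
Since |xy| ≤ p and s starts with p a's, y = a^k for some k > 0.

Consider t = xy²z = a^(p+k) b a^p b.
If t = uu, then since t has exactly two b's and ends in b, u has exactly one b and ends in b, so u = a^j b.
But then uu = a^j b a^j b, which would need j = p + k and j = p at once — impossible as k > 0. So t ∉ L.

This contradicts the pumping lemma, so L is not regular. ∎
The proof is correct.

This proof is valid because:
1. s = a^p b a^p b is in L and is chosen in terms of p, so |s| ≥ p holds for every p
2. The decomposition analysis is correct: |xy| ≤ p forces y to lie inside the leading a's
3. The contradiction is valid: the argument shows a^(p+k) b a^p b cannot be split into two equal halves
4. The conclusion follows logically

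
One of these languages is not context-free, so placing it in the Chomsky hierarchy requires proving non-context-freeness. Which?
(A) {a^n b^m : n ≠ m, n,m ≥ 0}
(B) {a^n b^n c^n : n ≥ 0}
(B) {a^n b^n c^n : n ≥ 0}

(B) {a^n b^n c^n : n ≥ 0} requires the CFL pumping lemma.

- {a^n b^m : n ≠ m, n,m ≥ 0} is context-free (but not regular)
  • Can be shown non-regular with the regular pumping lemma
  • After pumping a's, we can make n = m

- {a^n b^n c^n : n ≥ 0} is NOT context-free
  • Requires the CFL pumping lemma to prove
  • Cannot maintain three equal counts simultaneously

The CFL pumping lemma is "stronger" in that it can prove non-membership
in the larger class of context-free languages.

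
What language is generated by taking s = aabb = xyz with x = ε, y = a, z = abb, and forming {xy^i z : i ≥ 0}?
{xy^i z : i ≥ 0} = {a^(i+1) b^2 : i ≥ 0} = {abb, aabb, aaabb, ...}

With x = ε, y = a, z = abb: Starting with aabb and pumping the first 'a' (z = abb keeps the second 'a'), we get strings with i+1 a's followed by 2 b's for i = 0, 1, 2, ...; note bb is not produced because z always contributes one a.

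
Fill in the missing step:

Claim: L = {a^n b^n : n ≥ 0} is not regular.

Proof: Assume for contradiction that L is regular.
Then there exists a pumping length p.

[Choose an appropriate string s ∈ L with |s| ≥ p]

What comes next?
s = a^p b^p

This string is in L (has equal a's and b's) and has length 2p ≥ p.
Any decomposition xyz with |xy| ≤ p means y consists only of a's,
so pumping will unbalance the counts.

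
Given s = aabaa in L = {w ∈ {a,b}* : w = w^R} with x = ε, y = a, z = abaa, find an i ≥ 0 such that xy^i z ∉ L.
i = 0

xy⁰z = ε · ε · abaa = abaa; abaa reversed is aaba ≠ abaa, so it is not a palindrome and is not in L.
(Other choices also work, e.g. i = 2, 3; only i = 1 is guaranteed to stay in L since xy¹z = s.)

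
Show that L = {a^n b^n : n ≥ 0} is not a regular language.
Assume for contradiction that L is regular, and let p ≥ 1 be the pumping length given by the pumping lemma.
Choose s = a^p b^p. Then s ∈ L and |s| = 2p ≥ p.
By the pumping lemma, s = xyz for some x, y, z with |xy| ≤ p, |y| ≥ 1, and xy^i z ∈ L for every i ≥ 0.
Since |xy| ≤ p and the first p symbols of s are all a's, we must have y = a^k for some k with 1 ≤ k ≤ p.

Take i = 0: xy⁰z = a^(p − k) b^p.
This string has p − k a's but p b's, and p − k < p because k ≥ 1. So xy⁰z ∉ L.

This contradicts the pumping lemma, which requires xy^i z ∈ L for all i ≥ 0.
Hence L = {a^n b^n : n ≥ 0} is not regular. ∎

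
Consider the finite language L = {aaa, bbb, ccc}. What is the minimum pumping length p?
p = 4

For a finite language L, the pumping lemma holds vacuously if p > max|s| for s ∈ L.

The longest string in L = {aaa, bbb, ccc} has length 3.
If p = 4, then no string s ∈ L has |s| ≥ p, so the condition is vacuously true.

The minimum pumping length is p = 4.

Why no smaller p works: for any p ≤ 3, the longest string s ∈ L has |s| = 3 ≥ p, so it would
have to be pumpable; but pumping up (i = 2, 3, ...) produces ever longer strings, which cannot all lie in the
finite language L. So the pumping property fails for every p ≤ 3.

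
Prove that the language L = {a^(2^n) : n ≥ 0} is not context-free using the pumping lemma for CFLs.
Assume for contradiction that L is context-free, and let p ≥ 1 be the pumping length given by the pumping lemma for CFLs.
Choose s = a^(2^p). Then s ∈ L and |s| = 2^p ≥ p.
By the CFL pumping lemma, s = uvxyz for some u, v, x, y, z with |vxy| ≤ p, |vy| ≥ 1, and uv^i xy^i z ∈ L for every i ≥ 0.
All symbols are a's, so only lengths matter: let k = |vy|, with 1 ≤ k ≤ |vxy| ≤ p < 2^p.

Take i = 2: |uv²xy²z| = 2^p + k, and 2^p < 2^p + k < 2^p + 2^p = 2^(p+1).
So the length lies strictly between consecutive powers of two and is not a power of 2; uv²xy²z ∉ L.

This contradicts the CFL pumping lemma, which requires uv^i xy^i z ∈ L for all i ≥ 0.
Hence L = {a^(2^n) : n ≥ 0} is not context-free. ∎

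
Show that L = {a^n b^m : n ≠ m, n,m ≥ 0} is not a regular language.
Assume for contradiction that L is regular, and let p ≥ 1 be the pumping length given by the pumping lemma.
Choose s = a^p b^(p + p!). Then s ∈ L because p ≠ p + p! (as p! ≥ 1), and |s| ≥ p.
By the pumping lemma, s = xyz for some x, y, z with |xy| ≤ p, |y| ≥ 1, and xy^i z ∈ L for every i ≥ 0.
Since |xy| ≤ p and the first p symbols of s are all a's, y = a^k for some k with 1 ≤ k ≤ p.
For every i ≥ 0, xy^i z = a^(p + (i − 1)k) b^(p + p!).

Because 1 ≤ k ≤ p, k divides p!. Let t = p!/k (a positive integer) and take i = t + 1.
Then the number of a's is p + tk = p + p!, which equals the number of b's.
So xy^(t+1) z = a^(p + p!) b^(p + p!) has equally many a's and b's and is NOT in L.

This contradicts the pumping lemma, which requires xy^i z ∈ L for all i ≥ 0.
Hence L = {a^n b^m : n ≠ m, n,m ≥ 0} is not regular. ∎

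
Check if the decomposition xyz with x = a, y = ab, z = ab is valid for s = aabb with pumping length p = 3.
Violated: xyz = s

The decomposition x = a, y = ab, z = ab for s = aabb with p = 3
violates the constraint: xyz = s

xyz = 'a' + 'ab' + 'ab' = 'aabab' ≠ 'aabb' = s. The decomposition doesn't reconstruct s.

Pumping lemma constraints:
1. xyz = s (decomposition is valid)
2. |xy| ≤ p
3. |y| > 0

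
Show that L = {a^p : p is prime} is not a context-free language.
Assume for contradiction that L is context-free, and let p ≥ 1 be the pumping length given by the pumping lemma for CFLs.
Choose a prime q with q ≥ p and let s = a^q. Then s ∈ L and |s| = q ≥ p.
By the CFL pumping lemma, s = uvxyz for some u, v, x, y, z with |vxy| ≤ p, |vy| ≥ 1, and uv^i xy^i z ∈ L for every i ≥ 0.
All symbols are a's, so only lengths matter: let k = |vy|, with 1 ≤ k ≤ p. Then |uv^i xy^i z| = q + (i − 1)k.

Take i = q + 1: the length is q + qk = q(k + 1).
Both factors satisfy q ≥ 2 and k + 1 ≥ 2, so q(k + 1) is composite and uv^(q+1) xy^(q+1) z ∉ L.

This contradicts the CFL pumping lemma, which requires uv^i xy^i z ∈ L for all i ≥ 0.
Hence L = {a^p : p is prime} is not context-free. ∎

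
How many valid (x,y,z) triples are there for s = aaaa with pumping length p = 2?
3

For s = 'aaaa' with pumping length p = 2:

Constraints: |xy| ≤ 2, |y| > 0

Valid decompositions (|xy| ≤ p, |y| ≥ 1):
  • x='', y='a', z='aaa'
  • x='a', y='a', z='aa'
  • x='', y='aa', z='aa'

Total count: 3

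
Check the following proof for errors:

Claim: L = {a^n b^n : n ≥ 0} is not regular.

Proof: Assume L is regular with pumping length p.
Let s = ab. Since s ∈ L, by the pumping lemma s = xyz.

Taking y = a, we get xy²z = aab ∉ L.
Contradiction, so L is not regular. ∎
The proof is INCORRECT.

Error: The string s = ab may be shorter than p.
The pumping lemma only applies to strings with |s| ≥ p, and p is not under our control.
We must choose s in terms of p, e.g. s = a^p b^p, to ensure |s| ≥ p.
(The proof also fixes one particular y; a valid argument must handle every decomposition with |xy| ≤ p and |y| ≥ 1 — for s = a^p b^p this forces y = a^k, and then xy²z = a^(p+k) b^p ∉ L.)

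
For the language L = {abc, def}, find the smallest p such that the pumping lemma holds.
p = 4

For a finite language L, the pumping lemma holds vacuously if p > max|s| for s ∈ L.

The longest string in L = {abc, def} has length 3.
If p = 4, then no string s ∈ L has |s| ≥ p, so the condition is vacuously true.

The minimum pumping length is p = 4.

Why no smaller p works: for any p ≤ 3, the longest string s ∈ L has |s| = 3 ≥ p, so it would
have to be pumpable; but pumping up (i = 2, 3, ...) produces ever longer strings, which cannot all lie in the
finite language L. So the pumping property fails for every p ≤ 3.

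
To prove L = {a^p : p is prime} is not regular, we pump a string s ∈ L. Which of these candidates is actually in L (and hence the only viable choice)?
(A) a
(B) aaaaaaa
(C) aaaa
(B) aaaaaaa

The pumping lemma is applied to a string s that lies in L, so first check membership of each option:
- (A) a has length 1, which is not prime, so it is not in L ✗
- (B) aaaaaaa has length 7, which is prime, so it is in L ✓
- (C) aaaa has length 4 = 2 × 2, which is not prime, so it is not in L ✗

Only (B) aaaaaaa is in L, so it is the only candidate that could play the role of s.
(In a complete proof one picks s in terms of the pumping length p so that |s| ≥ p is guaranteed; a fixed string like aaaaaaa illustrates the shape of such an s.)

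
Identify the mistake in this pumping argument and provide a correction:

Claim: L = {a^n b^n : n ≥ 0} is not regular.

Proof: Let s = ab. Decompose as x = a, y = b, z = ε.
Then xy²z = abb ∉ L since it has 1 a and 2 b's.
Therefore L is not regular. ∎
Error: The string s = ab might be shorter than the pumping length p.

Correction: Choose s = a^p b^p to ensure |s| ≥ p. Also, the decomposition is wrong: with |xy| ≤ p, y cannot include b's when s starts with p a's.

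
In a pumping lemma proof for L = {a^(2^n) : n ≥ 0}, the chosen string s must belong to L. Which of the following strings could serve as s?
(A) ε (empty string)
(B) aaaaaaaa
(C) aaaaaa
(B) aaaaaaaa

The pumping lemma is applied to a string s that lies in L, so first check membership of each option:
- (A) ε has length 0, which is not a power of 2, so it is not in L ✗
- (B) aaaaaaaa has length 8 = 2^3, so it is in L ✓
- (C) aaaaaa has length 6, strictly between 2^2 = 4 and 2^3 = 8, so it is not in L ✗

Only (B) aaaaaaaa is in L, so it is the only candidate that could play the role of s.
(In a complete proof one picks s in terms of the pumping length p so that |s| ≥ p is guaranteed; a fixed string like aaaaaaaa illustrates the shape of such an s.)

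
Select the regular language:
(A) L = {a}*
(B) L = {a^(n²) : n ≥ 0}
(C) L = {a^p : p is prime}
(A) {a}*

(A) L = {a}* is regular.

This can be recognized by a finite automaton (DFA/NFA).
Regular expressions like {a}* define regular languages.

The other choices are not regular:
- {a^p : p is prime}: After pumping, the length becomes composite
- {a^(n²) : n ≥ 0}: After pumping, length is no longer a perfect square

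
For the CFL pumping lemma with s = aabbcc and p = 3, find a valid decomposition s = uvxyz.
u='aa', v='b', x='b', y='c', z='c'

For s = aabbcc with pumping length p = 3:

One valid decomposition:
- u = 'aa'
- v = 'b'
- x = 'b'
- y = 'c'
- z = 'c'

Verification:
- uvxyz = 'aa' + 'b' + 'b' + 'c' + 'c' = aabbcc ✓
- |vxy| = |'bbc'| = 3 ≤ 3 ✓
- |vy| = |'bc'| = 2 > 0 ✓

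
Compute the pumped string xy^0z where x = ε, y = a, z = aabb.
aabb

Given x = '', y = 'a', z = 'aabb' and i = 0:

xy^0z = x + y·y·...·y (0 times) + z
       = '' + 'a'^0 + 'aabb'
       = '' + '' + 'aabb'
       = 'aabb'

The pumped string is 'aabb' with length 4.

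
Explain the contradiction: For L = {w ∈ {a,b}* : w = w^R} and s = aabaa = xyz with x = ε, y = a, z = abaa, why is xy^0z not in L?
xy⁰z = abaa ∉ L

Pumping with i = 0 replaces y = a by y⁰ = ε:
- Original: s = xyz = aabaa; aabaa reversed is aabaa, the same string, so it is a palindrome and is in L
- Pumped: xy⁰z = ε · ε · abaa = abaa
- abaa reversed is aaba ≠ abaa, so it is not a palindrome and is not in L

The pumping lemma would require xy⁰z ∈ L, so this decomposition yields a contradiction.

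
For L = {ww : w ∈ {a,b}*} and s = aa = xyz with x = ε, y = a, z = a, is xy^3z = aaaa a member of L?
Yes

xy³z = ε · aaa · a = aaaa.
aaaa splits into halves aa · aa, which are equal, so it is in L (w = aa).
(A single pumped string landing in L is not a contradiction by itself; a non-regularity proof needs some i for which xy^i z ∉ L, for every admissible decomposition.)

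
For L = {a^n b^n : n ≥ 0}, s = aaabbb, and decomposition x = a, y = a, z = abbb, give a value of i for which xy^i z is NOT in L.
i = 3

xy³z = a · aaa · abbb = aaaaabbb; aaaaabbb has 5 a's and 3 b's; 5 ≠ 3, so it is not in L.
(Other choices also work, e.g. i = 0, 2; only i = 1 is guaranteed to stay in L since xy¹z = s.)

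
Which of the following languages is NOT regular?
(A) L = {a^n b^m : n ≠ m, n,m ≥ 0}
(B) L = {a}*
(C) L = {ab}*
(A) {a^n b^m : n ≠ m, n,m ≥ 0}

(A) L = {a^n b^m : n ≠ m, n,m ≥ 0} is NOT regular.

The pumping lemma can be used to prove this:
After pumping a's, we can make n = m

The other languages are regular because they can be recognized by finite automata.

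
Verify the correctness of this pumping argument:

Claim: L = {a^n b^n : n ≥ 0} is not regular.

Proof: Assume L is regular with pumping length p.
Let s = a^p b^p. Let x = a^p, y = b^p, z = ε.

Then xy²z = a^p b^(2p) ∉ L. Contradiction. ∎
The proof is INCORRECT.

Error: The decomposition violates |xy| ≤ p.
With x = a^p and y = b^p, we have |xy| = 2p > p.
The pumping lemma requires |xy| ≤ p, so y must be within the first p characters.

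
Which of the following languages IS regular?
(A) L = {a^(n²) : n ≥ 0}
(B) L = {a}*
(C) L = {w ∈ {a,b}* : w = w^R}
(B) {a}*

(B) L = {a}* is regular.

This can be recognized by a finite automaton (DFA/NFA).
Regular expressions like {a}* define regular languages.

The other choices are not regular:
- {a^(n²) : n ≥ 0}: After pumping, length is no longer a perfect square
- {w ∈ {a,b}* : w = w^R}: After pumping, the string is no longer symmetric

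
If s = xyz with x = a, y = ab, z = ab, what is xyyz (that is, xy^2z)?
aababab

Given x = 'a', y = 'ab', z = 'ab' and i = 2:

xy^2z = x + y·y·...·y (2 times) + z
       = 'a' + 'ab'^2 + 'ab'
       = 'a' + 'abab' + 'ab'
       = 'aababab'

The pumped string is 'aababab' with length 7.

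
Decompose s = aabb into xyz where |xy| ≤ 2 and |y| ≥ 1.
x = '', y = 'a', z = 'abb'

For s = aabb and p = 2, one valid decomposition is:
- x = '' (length 0)
- y = 'a' (length 1)
- z = 'abb' (length 3)

Verification:
- xyz = '' + 'a' + 'abb' = aabb ✓
- |xy| = 1 ≤ 2 ✓
- |y| = 1 > 0 ✓

All pumping lemma constraints are satisfied.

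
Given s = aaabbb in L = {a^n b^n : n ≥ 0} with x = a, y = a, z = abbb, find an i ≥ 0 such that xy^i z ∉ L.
i = 0

xy⁰z = a · ε · abbb = aabbb; aabbb has 2 a's and 3 b's; 2 ≠ 3, so it is not in L.
(Other choices also work, e.g. i = 2, 3; only i = 1 is guaranteed to stay in L since xy¹z = s.)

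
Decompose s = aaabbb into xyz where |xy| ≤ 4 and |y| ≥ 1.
x = '', y = 'aaab', z = 'bb'

For s = aaabbb and p = 4, one valid decomposition is:
- x = '' (length 0)
- y = 'aaab' (length 4)
- z = 'bb' (length 2)

Verification:
- xyz = '' + 'aaab' + 'bb' = aaabbb ✓
- |xy| = 4 ≤ 4 ✓
- |y| = 4 > 0 ✓

All pumping lemma constraints are satisfied.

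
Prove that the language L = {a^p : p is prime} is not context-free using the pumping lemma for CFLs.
Assume for contradiction that L is context-free, and let p ≥ 1 be the pumping length given by the pumping lemma for CFLs.
Choose a prime q with q ≥ p and let s = a^q. Then s ∈ L and |s| = q ≥ p.
By the CFL pumping lemma, s = uvxyz for some u, v, x, y, z with |vxy| ≤ p, |vy| ≥ 1, and uv^i xy^i z ∈ L for every i ≥ 0.
All symbols are a's, so only lengths matter: let k = |vy|, with 1 ≤ k ≤ p. Then |uv^i xy^i z| = q + (i − 1)k.

Take i = q + 1: the length is q + qk = q(k + 1).
Both factors satisfy q ≥ 2 and k + 1 ≥ 2, so q(k + 1) is composite and uv^(q+1) xy^(q+1) z ∉ L.

This contradicts the CFL pumping lemma, which requires uv^i xy^i z ∈ L for all i ≥ 0.
Hence L = {a^p : p is prime} is not context-free. ∎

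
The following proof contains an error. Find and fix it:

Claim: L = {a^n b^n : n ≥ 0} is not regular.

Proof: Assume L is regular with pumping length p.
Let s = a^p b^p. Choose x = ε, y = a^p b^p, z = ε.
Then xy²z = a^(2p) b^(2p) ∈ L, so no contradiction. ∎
Error: The decomposition violates |xy| ≤ p. With y = a^p b^p, |xy| = |y| = 2p > p. (The proof also miscomputes xy²z, which would be a^p b^p a^p b^p rather than a^(2p) b^(2p), and it wrongly treats one harmless decomposition as settling the matter — the prover does not get to choose the decomposition.)

Correction: The pumping lemma requires |xy| ≤ p, and the argument must handle every decomposition satisfying |xy| ≤ p, |y| ≥ 1. Since s starts with p a's, any such y consists only of a's, say y = a^k with k ≥ 1. Then xy²z = a^(p+k) b^p has unequal numbers of a's and b's, so xy²z ∉ L — the required contradiction.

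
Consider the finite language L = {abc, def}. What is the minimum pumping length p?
p = 4

For a finite language L, the pumping lemma holds vacuously if p > max|s| for s ∈ L.

The longest string in L = {abc, def} has length 3.
If p = 4, then no string s ∈ L has |s| ≥ p, so the condition is vacuously true.

The minimum pumping length is p = 4.

Why no smaller p works: for any p ≤ 3, the longest string s ∈ L has |s| = 3 ≥ p, so it would
have to be pumpable; but pumping up (i = 2, 3, ...) produces ever longer strings, which cannot all lie in the
finite language L. So the pumping property fails for every p ≤ 3.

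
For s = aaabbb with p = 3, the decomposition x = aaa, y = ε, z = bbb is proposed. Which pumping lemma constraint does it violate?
Violated: |y| > 0

The decomposition x = aaa, y = ε, z = bbb for s = aaabbb with p = 3
violates the constraint: |y| > 0

|y| = 0, but the pumping lemma requires |y| > 0 (y must be non-empty).

Pumping lemma constraints:
1. xyz = s (decomposition is valid)
2. |xy| ≤ p
3. |y| > 0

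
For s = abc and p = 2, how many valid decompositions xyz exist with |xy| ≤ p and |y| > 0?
3

For s = 'abc' with pumping length p = 2:

Constraints: |xy| ≤ 2, |y| > 0

Valid decompositions (|xy| ≤ p, |y| ≥ 1):
  • x='', y='a', z='bc'
  • x='a', y='b', z='c'
  • x='', y='ab', z='c'

Total count: 3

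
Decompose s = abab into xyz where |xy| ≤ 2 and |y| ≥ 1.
x = '', y = 'a', z = 'bab'

For s = abab and p = 2, one valid decomposition is:
- x = '' (length 0)
- y = 'a' (length 1)
- z = 'bab' (length 3)

Verification:
- xyz = '' + 'a' + 'bab' = abab ✓
- |xy| = 1 ≤ 2 ✓
- |y| = 1 > 0 ✓

All pumping lemma constraints are satisfied.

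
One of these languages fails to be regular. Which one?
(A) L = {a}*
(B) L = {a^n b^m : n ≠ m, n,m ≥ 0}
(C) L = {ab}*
(B) {a^n b^m : n ≠ m, n,m ≥ 0}

(B) L = {a^n b^m : n ≠ m, n,m ≥ 0} is NOT regular.

The pumping lemma can be used to prove this:
After pumping a's, we can make n = m

The other languages are regular because they can be recognized by finite automata.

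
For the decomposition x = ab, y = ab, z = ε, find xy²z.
ababab

Given x = 'ab', y = 'ab', z = '' and i = 2:

xy^2z = x + y·y·...·y (2 times) + z
       = 'ab' + 'ab'^2 + ''
       = 'ab' + 'abab' + ''
       = 'ababab'

The pumped string is 'ababab' with length 6.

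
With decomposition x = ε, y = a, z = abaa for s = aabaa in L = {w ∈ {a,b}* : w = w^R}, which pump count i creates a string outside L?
i = 0

xy⁰z = ε · ε · abaa = abaa; abaa reversed is aaba ≠ abaa, so it is not a palindrome and is not in L.
(Other choices also work, e.g. i = 2, 3; only i = 1 is guaranteed to stay in L since xy¹z = s.)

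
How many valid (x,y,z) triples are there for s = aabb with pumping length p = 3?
6

For s = 'aabb' with pumping length p = 3:

Constraints: |xy| ≤ 3, |y| > 0

Valid decompositions (|xy| ≤ p, |y| ≥ 1):
  • x='', y='a', z='abb'
  • x='a', y='a', z='bb'
  • x='', y='aa', z='bb'
  • x='aa', y='b', z='b'
  • x='a', y='ab', z='b'
  • x='', y='aab', z='b'

Total count: 6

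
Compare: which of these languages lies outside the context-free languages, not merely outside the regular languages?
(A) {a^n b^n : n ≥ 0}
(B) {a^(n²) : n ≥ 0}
(B) {a^(n²) : n ≥ 0}

(B) {a^(n²) : n ≥ 0} requires the CFL pumping lemma.

- {a^n b^n : n ≥ 0} is context-free (but not regular)
  • Can be shown non-regular with the regular pumping lemma
  • After pumping, the number of a's and b's become unequal

- {a^(n²) : n ≥ 0} is NOT context-free
  • Requires the CFL pumping lemma to prove
  • Gaps between squares grow unboundedly

The CFL pumping lemma is "stronger" in that it can prove non-membership
in the larger class of context-free languages.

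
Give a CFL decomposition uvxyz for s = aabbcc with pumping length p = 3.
u='aa', v='b', x='b', y='c', z='c'

For s = aabbcc with pumping length p = 3:

One valid decomposition:
- u = 'aa'
- v = 'b'
- x = 'b'
- y = 'c'
- z = 'c'

Verification:
- uvxyz = 'aa' + 'b' + 'b' + 'c' + 'c' = aabbcc ✓
- |vxy| = |'bbc'| = 3 ≤ 3 ✓
- |vy| = |'bc'| = 2 > 0 ✓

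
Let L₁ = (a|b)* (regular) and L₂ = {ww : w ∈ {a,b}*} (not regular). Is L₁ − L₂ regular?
No — L₁ − L₂ is not regular.

L₁ − L₂ is the complement of {ww} within {a,b}*. If it were regular, its complement {ww} would be regular as well (regular languages are closed under complement) — contradiction. So L₁ − L₂ is not regular.

Note that the bare facts "L₁ regular, L₂ non-regular" do not settle the question by themselves: the closure of regular languages under ∪, ∩, complement and difference applies only when BOTH operands are regular. With a non-regular operand the result can come out regular or non-regular depending on the specific languages, so one has to work out L₁ − L₂ for this particular pair, as above.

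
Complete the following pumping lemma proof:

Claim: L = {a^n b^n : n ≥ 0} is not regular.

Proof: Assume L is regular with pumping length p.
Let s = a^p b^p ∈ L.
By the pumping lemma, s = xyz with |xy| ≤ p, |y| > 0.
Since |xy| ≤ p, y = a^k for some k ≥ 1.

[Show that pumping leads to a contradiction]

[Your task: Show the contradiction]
Consider xy²z = a^(p+k) b^p.

Since k ≥ 1, we have p + k > p.
So xy²z has more a's than b's: (p+k) a's vs p b's.
This means xy²z ∉ L because a^n b^n requires equal counts.

This contradicts the pumping lemma which states xy²z ∈ L.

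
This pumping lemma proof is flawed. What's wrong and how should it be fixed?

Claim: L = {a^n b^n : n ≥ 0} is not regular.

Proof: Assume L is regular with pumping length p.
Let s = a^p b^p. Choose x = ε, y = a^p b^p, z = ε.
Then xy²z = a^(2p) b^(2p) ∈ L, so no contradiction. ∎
Error: The decomposition violates |xy| ≤ p. With y = a^p b^p, |xy| = |y| = 2p > p. (The proof also miscomputes xy²z, which would be a^p b^p a^p b^p rather than a^(2p) b^(2p), and it wrongly treats one harmless decomposition as settling the matter — the prover does not get to choose the decomposition.)

Correction: The pumping lemma requires |xy| ≤ p, and the argument must handle every decomposition satisfying |xy| ≤ p, |y| ≥ 1. Since s starts with p a's, any such y consists only of a's, say y = a^k with k ≥ 1. Then xy²z = a^(p+k) b^p has unequal numbers of a's and b's, so xy²z ∉ L — the required contradiction.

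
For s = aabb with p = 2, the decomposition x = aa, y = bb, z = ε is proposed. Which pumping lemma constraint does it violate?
Violated: |xy| ≤ p

The decomposition x = aa, y = bb, z = ε for s = aabb with p = 2
violates the constraint: |xy| ≤ p

|xy| = |aabb| = 4 > 2 = p. The decomposition puts too many characters in xy.

Pumping lemma constraints:
1. xyz = s (decomposition is valid)
2. |xy| ≤ p
3. |y| > 0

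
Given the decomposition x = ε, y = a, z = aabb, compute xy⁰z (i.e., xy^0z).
aabb

Given x = '', y = 'a', z = 'aabb' and i = 0:

xy^0z = x + y·y·...·y (0 times) + z
       = '' + 'a'^0 + 'aabb'
       = '' + '' + 'aabb'
       = 'aabb'

The pumped string is 'aabb' with length 4.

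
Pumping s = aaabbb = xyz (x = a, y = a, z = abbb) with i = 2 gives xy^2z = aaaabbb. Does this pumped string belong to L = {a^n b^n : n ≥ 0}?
No

xy²z = a · aa · abbb = aaaabbb.
aaaabbb has 4 a's and 3 b's; 4 ≠ 3, so it is not in L.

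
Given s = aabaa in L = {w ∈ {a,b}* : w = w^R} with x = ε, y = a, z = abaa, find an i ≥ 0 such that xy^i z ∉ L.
i = 2

xy²z = ε · aa · abaa = aaabaa; aaabaa reversed is aabaaa ≠ aaabaa, so it is not a palindrome and is not in L.
(Other choices also work, e.g. i = 0, 3; only i = 1 is guaranteed to stay in L since xy¹z = s.)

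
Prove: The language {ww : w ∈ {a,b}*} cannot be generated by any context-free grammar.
Assume for contradiction that L is context-free, and let p ≥ 1 be the pumping length given by the pumping lemma for CFLs.
Choose s = a^p b^p a^p b^p. Then s ∈ L (take w = a^p b^p) and |s| = 4p ≥ p.
By the CFL pumping lemma, s = uvxyz for some u, v, x, y, z with |vxy| ≤ p, |vy| ≥ 1, and uv^i xy^i z ∈ L for every i ≥ 0.

Write s as four blocks A₁ B₁ A₂ B₂ with A₁ = A₂ = a^p and B₁ = B₂ = b^p. Since |vxy| ≤ p, the window vxy lies inside at most two adjacent blocks. Take i = 0 and let t = uxz, so |t| = 4p − |vy| with 1 ≤ |vy| ≤ p. If |t| is odd, t ∉ L immediately, so assume |vy| is even (hence |vy| ≥ 2) and |t|/2 = 2p − |vy|/2, which satisfies p ≤ |t|/2 ≤ 2p − 1.

Case 1 (vxy inside A₁B₁): t = a^(p−j) b^(p−l) a^p b^p with j + l = |vy|. The second half of t has length < 2p, so it is a suffix of the trailing a^p b^p and ends in b; the first half is a^(p−j) b^(p−l) a^((j+l)/2), which ends in a because (j+l)/2 ≥ 1. The halves differ, so t ∉ L.

Case 2 (vxy inside B₁A₂, straddling the middle): t = a^p b^(p−j) a^(p−l) b^p with j + l = |vy|. If t = ww, then w is a prefix of t of length ≥ p, so w begins with a^p; and w is a suffix of t of length ≥ p, so w ends with b^p. That forces |w| ≥ 2p, contradicting |w| = |t|/2 ≤ 2p − 1. So t ∉ L.

Case 3 (vxy inside A₂B₂): t = a^p b^p a^(p−j) b^(p−l) with j + l = |vy|. The first half of t is a prefix of a^p b^p, so it begins with a; the second half is b^((j+l)/2) a^(p−j) b^(p−l), which begins with b. The halves differ, so t ∉ L.

In every case uv⁰xy⁰z = uxz ∉ L.

This contradicts the CFL pumping lemma, which requires uv^i xy^i z ∈ L for all i ≥ 0.
Hence L = {ww : w ∈ {a,b}*} is not context-free. ∎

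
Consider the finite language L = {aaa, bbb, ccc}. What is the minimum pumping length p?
p = 4

For a finite language L, the pumping lemma holds vacuously if p > max|s| for s ∈ L.

The longest string in L = {aaa, bbb, ccc} has length 3.
If p = 4, then no string s ∈ L has |s| ≥ p, so the condition is vacuously true.

The minimum pumping length is p = 4.

Why no smaller p works: for any p ≤ 3, the longest string s ∈ L has |s| = 3 ≥ p, so it would
have to be pumpable; but pumping up (i = 2, 3, ...) produces ever longer strings, which cannot all lie in the
finite language L. So the pumping property fails for every p ≤ 3.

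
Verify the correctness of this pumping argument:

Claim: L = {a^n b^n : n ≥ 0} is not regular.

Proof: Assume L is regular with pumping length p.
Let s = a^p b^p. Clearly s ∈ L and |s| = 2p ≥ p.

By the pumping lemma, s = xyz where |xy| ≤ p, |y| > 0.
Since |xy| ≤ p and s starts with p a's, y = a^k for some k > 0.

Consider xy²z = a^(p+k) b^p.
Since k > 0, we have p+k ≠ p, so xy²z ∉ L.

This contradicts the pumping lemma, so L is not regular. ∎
The proof is correct.

This proof is valid because:
1. The string s = a^p b^p is correctly in L
2. The decomposition analysis is correct: y must consist only of a's
3. The contradiction is valid: pumping increases a's but not b's
4. The conclusion follows logically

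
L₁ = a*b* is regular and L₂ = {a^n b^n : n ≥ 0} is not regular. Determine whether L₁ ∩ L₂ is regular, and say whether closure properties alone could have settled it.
No — L₁ ∩ L₂ is not regular.

Every string a^n b^n already lies in a*b*, so L₁ ∩ L₂ = {a^n b^n : n ≥ 0} = L₂ itself, which is the standard non-regular language (pump s = a^p b^p).

Note that the bare facts "L₁ regular, L₂ non-regular" do not settle the question by themselves: the closure of regular languages under ∪, ∩, complement and difference applies only when BOTH operands are regular. With a non-regular operand the result can come out regular or non-regular depending on the specific languages, so one has to work out L₁ ∩ L₂ for this particular pair, as above.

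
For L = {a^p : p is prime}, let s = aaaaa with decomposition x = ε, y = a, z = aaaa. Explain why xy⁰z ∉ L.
xy⁰z = aaaa ∉ L

Pumping with i = 0 replaces y = a by y⁰ = ε:
- Original: s = xyz = aaaaa; aaaaa has length 5, which is prime, so it is in L
- Pumped: xy⁰z = ε · ε · aaaa = aaaa
- aaaa has length 4 = 2 × 2, which is not prime, so it is not in L

The pumping lemma would require xy⁰z ∈ L, so this decomposition yields a contradiction.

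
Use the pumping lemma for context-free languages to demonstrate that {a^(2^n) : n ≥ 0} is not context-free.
Assume for contradiction that L is context-free, and let p ≥ 1 be the pumping length given by the pumping lemma for CFLs.
Choose s = a^(2^p). Then s ∈ L and |s| = 2^p ≥ p.
By the CFL pumping lemma, s = uvxyz for some u, v, x, y, z with |vxy| ≤ p, |vy| ≥ 1, and uv^i xy^i z ∈ L for every i ≥ 0.
All symbols are a's, so only lengths matter: let k = |vy|, with 1 ≤ k ≤ |vxy| ≤ p < 2^p.

Take i = 2: |uv²xy²z| = 2^p + k, and 2^p < 2^p + k < 2^p + 2^p = 2^(p+1).
So the length lies strictly between consecutive powers of two and is not a power of 2; uv²xy²z ∉ L.

This contradicts the CFL pumping lemma, which requires uv^i xy^i z ∈ L for all i ≥ 0.
Hence L = {a^(2^n) : n ≥ 0} is not context-free. ∎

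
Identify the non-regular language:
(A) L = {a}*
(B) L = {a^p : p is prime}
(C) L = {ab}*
(B) {a^p : p is prime}

(B) L = {a^p : p is prime} is NOT regular.

The pumping lemma can be used to prove this:
After pumping, the length becomes composite

The other languages are regular because they can be recognized by finite automata.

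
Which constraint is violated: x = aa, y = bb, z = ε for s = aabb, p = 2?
Violated: |xy| ≤ p

The decomposition x = aa, y = bb, z = ε for s = aabb with p = 2
violates the constraint: |xy| ≤ p

|xy| = |aabb| = 4 > 2 = p. The decomposition puts too many characters in xy.

Pumping lemma constraints:
1. xyz = s (decomposition is valid)
2. |xy| ≤ p
3. |y| > 0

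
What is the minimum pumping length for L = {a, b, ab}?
p = 3

For a finite language L, the pumping lemma holds vacuously if p > max|s| for s ∈ L.

The longest string in L = {a, b, ab} has length 2.
If p = 3, then no string s ∈ L has |s| ≥ p, so the condition is vacuously true.

The minimum pumping length is p = 3.

Why no smaller p works: for any p ≤ 2, the longest string s ∈ L has |s| = 2 ≥ p, so it would
have to be pumpable; but pumping up (i = 2, 3, ...) produces ever longer strings, which cannot all lie in the
finite language L. So the pumping property fails for every p ≤ 2.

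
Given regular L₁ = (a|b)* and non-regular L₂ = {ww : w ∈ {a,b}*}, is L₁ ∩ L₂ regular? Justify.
No — L₁ ∩ L₂ is not regular.

(a|b)* is all strings over {a,b}, so L₁ ∩ L₂ = {ww : w ∈ {a,b}*} = L₂ itself, which is not regular (pump s = a^p b a^p b).

Note that the bare facts "L₁ regular, L₂ non-regular" do not settle the question by themselves: the closure of regular languages under ∪, ∩, complement and difference applies only when BOTH operands are regular. With a non-regular operand the result can come out regular or non-regular depending on the specific languages, so one has to work out L₁ ∩ L₂ for this particular pair, as above.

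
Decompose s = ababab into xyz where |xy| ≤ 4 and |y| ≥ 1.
x = 'ab', y = 'ab', z = 'ab'

For s = ababab and p = 4, one valid decomposition is:
- x = 'ab' (length 2)
- y = 'ab' (length 2)
- z = 'ab' (length 2)

Verification:
- xyz = 'ab' + 'ab' + 'ab' = ababab ✓
- |xy| = 4 ≤ 4 ✓
- |y| = 2 > 0 ✓

All pumping lemma constraints are satisfied.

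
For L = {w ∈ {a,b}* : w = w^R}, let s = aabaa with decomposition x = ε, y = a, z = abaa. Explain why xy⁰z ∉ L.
xy⁰z = abaa ∉ L

Pumping with i = 0 replaces y = a by y⁰ = ε:
- Original: s = xyz = aabaa; aabaa reversed is aabaa, the same string, so it is a palindrome and is in L
- Pumped: xy⁰z = ε · ε · abaa = abaa
- abaa reversed is aaba ≠ abaa, so it is not a palindrome and is not in L

The pumping lemma would require xy⁰z ∈ L, so this decomposition yields a contradiction.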